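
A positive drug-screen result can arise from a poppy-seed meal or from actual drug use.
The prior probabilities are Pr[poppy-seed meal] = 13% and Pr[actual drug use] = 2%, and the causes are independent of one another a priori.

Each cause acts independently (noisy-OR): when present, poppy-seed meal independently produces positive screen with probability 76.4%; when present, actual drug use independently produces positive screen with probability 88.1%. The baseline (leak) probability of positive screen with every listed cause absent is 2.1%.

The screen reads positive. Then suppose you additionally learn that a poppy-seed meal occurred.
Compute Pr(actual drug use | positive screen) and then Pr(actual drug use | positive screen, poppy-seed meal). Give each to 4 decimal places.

Under noisy-OR, P(positive screen | causes) = 1 − (1−0.021)·∏(1−qᵢ) over the active causes.
P(positive screen) = 0.021·0.87·0.98 + 0.883499·0.87·0.02 + 0.768956·0.13·0.98 + 0.972506·0.13·0.02 = 0.017905 + 0.015373 + 0.097965 + 0.002529 = 0.133772
The actual drug use-present share is 0.015373 + 0.002529 = 0.017902.
Hence the posterior is 0.017902/0.133772 ≈ 0.1338.

With the extra evidence:
P(positive screen | poppy-seed meal) = 0.768956*0.98 + 0.972506*0.02 = 0.753577 + 0.019450 = 0.773027
Restricting to configurations with actual drug use present: 0.972506*0.02 = 0.019450.
So P(actual drug use | positive screen, poppy-seed meal) = 0.019450/0.773027 ≈ 0.0252.

Pr(actual drug use | positive screen) ≈ 0.1338; Pr(actual drug use | positive screen, poppy-seed meal) ≈ 0.0252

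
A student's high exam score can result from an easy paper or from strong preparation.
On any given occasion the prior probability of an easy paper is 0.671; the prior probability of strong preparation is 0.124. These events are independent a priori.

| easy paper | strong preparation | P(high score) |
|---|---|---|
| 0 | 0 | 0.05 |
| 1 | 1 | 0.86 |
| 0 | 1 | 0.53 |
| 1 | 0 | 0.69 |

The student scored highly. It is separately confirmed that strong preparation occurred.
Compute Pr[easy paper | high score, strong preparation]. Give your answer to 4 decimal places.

Weight on easy paper=true, given the evidence: 0.86×0.671 = 0.577060
The normalizing constant is 0.53×0.329 + 0.86×0.671 = 0.751430
Posterior = 0.577060 / 0.751430 ≈ 0.7679

Pr[easy paper | high score, strong preparation] ≈ 0.7679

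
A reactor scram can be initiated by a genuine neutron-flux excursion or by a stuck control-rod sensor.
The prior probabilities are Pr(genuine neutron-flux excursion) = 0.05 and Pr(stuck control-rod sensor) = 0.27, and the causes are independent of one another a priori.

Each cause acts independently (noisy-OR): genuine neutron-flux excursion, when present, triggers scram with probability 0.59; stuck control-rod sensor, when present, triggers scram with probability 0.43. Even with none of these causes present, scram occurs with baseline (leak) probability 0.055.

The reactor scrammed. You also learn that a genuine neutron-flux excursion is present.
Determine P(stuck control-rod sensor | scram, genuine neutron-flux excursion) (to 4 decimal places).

P(stuck control-rod sensor | scram, genuine neutron-flux excursion) ≈ 0.3199

Under noisy-OR, P(scram | causes) = 1 − (1−0.055)·∏(1−qᵢ) over the active causes.
Enumerate both values of stuck control-rod sensor and weight by the priors:
  P(scram | genuine neutron-flux excursion) = 0.61255·0.73 + 0.779153·0.27
        = 0.447162 + 0.210371 = 0.657533
Keeping only the stuck control-rod sensor-present terms gives 0.210371, so
  P(stuck control-rod sensor | scram, genuine neutron-flux excursion) = 0.210371 / 0.657533 ≈ 0.3199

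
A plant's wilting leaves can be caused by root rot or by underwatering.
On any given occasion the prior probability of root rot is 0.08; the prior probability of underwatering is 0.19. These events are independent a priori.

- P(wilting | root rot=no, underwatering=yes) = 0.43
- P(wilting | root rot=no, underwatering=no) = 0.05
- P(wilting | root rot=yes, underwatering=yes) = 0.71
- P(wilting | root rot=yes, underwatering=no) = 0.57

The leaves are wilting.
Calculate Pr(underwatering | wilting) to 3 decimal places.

Pr(underwatering | wilting) ≈ 0.537

Sum P(wilting|·) weighted by the priors over the 4 (root rot, underwatering) configurations:
  P(wilting) = 0.05*0.92*0.81 + 0.43*0.92*0.19 + 0.57*0.08*0.81 + 0.71*0.08*0.19
        = 0.037260 + 0.075164 + 0.036936 + 0.010792 = 0.160152
Configurations with underwatering contribute 0.085956, so
  P(underwatering | wilting) = 0.085956 / 0.160152 ≈ 0.537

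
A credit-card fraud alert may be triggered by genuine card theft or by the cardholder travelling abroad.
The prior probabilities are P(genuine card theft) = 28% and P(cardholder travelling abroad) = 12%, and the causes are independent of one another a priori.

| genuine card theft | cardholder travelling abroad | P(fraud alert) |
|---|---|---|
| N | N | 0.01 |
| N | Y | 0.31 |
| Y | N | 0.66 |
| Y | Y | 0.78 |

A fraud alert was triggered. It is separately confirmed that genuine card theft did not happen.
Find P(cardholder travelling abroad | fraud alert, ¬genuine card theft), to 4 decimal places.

For the numerator, keep only cardholder travelling abroad=true terms: 0.31·0.12 = 0.037200
The normalizing constant is 0.01·0.88 + 0.31·0.12 = 0.046000
Posterior = 0.037200 / 0.046000 ≈ 0.8087

P(cardholder travelling abroad | fraud alert, ¬genuine card theft) ≈ 0.8087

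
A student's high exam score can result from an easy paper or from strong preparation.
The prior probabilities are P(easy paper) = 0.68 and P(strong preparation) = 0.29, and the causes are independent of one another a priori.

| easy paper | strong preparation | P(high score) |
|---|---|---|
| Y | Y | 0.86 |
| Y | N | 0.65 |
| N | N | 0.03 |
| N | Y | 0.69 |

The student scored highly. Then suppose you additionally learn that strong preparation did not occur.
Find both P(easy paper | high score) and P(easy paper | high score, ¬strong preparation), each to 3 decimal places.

Enumerate the 4 (easy paper, strong preparation) configurations and weight by the priors:
  P(high score) = 0.03*0.32*0.71 + 0.69*0.32*0.29 + 0.65*0.68*0.71 + 0.86*0.68*0.29
        = 0.006816 + 0.064032 + 0.313820 + 0.169592 = 0.554260
The terms with easy paper present sum to 0.483412, so
  P(easy paper | high score) = 0.483412 / 0.554260 ≈ 0.872

Now condition on the additional information:
Sum P(high score|·) weighted by the priors over both values of easy paper:
  P(high score | ¬strong preparation) = 0.03·0.32 + 0.65·0.68
        = 0.009600 + 0.442000 = 0.451600
The terms with easy paper present sum to 0.442000, so
  P(easy paper | high score, ¬strong preparation) = 0.442000 / 0.451600 ≈ 0.979
Ruling out strong preparation raises the posterior on easy paper — the flip side of explaining away.

P(easy paper | high score) ≈ 0.872; P(easy paper | high score, ¬strong preparation) ≈ 0.979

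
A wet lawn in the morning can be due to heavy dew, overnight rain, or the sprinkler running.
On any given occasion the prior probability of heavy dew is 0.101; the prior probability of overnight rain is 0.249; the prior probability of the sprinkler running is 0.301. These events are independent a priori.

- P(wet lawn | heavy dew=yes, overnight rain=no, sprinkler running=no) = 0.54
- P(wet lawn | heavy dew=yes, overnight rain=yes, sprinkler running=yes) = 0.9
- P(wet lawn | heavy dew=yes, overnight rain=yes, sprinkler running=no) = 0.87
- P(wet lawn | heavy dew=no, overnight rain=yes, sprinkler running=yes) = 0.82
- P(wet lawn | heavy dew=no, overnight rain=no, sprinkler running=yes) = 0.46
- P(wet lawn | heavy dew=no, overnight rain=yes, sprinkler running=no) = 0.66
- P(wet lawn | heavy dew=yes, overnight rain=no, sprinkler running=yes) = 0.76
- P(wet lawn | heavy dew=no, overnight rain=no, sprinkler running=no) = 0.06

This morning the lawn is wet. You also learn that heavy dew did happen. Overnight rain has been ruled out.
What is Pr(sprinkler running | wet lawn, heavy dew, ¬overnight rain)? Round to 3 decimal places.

Enumerate both values of sprinkler running and weight by the priors:
  P(wet lawn | heavy dew, ¬overnight rain) = 0.54×0.699 + 0.76×0.301
        = 0.377460 + 0.228760 = 0.606220
Configurations with sprinkler running contribute 0.228760, so
  P(sprinkler running | wet lawn, heavy dew, ¬overnight rain) = 0.228760 / 0.606220 ≈ 0.377

Pr(sprinkler running | wet lawn, heavy dew, ¬overnight rain) ≈ 0.377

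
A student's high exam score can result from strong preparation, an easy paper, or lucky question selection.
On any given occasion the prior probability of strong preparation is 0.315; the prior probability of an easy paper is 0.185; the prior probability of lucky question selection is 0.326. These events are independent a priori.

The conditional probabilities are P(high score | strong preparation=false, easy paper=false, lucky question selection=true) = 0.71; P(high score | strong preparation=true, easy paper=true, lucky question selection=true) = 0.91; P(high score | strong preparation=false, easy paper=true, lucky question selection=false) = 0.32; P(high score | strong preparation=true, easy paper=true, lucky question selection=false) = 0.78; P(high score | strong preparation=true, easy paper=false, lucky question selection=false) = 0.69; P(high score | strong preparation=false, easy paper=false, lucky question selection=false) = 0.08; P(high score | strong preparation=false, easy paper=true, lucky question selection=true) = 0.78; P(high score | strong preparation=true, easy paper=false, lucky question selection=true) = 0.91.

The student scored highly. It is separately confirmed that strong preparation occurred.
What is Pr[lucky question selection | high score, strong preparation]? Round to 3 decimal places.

Pr[lucky question selection | high score, strong preparation] ≈ 0.384

P(high score | strong preparation) = 0.69×0.815×0.674 + 0.91×0.815×0.326 + 0.78×0.185×0.674 + 0.91×0.185×0.326 = 0.379024 + 0.241778 + 0.097258 + 0.054882 = 0.772942
Restricting to configurations with lucky question selection present: 0.241778 + 0.054882 = 0.296660.
So P(lucky question selection | high score, strong preparation) = 0.296660/0.772942 ≈ 0.384.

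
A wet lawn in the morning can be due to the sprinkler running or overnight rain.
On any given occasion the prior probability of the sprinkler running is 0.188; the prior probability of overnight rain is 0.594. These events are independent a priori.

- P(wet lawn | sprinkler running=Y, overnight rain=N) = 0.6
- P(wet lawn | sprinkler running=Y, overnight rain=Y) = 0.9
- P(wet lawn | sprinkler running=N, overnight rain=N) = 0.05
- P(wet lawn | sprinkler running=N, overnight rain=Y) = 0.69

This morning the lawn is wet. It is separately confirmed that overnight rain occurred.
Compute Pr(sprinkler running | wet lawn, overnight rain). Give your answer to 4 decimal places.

Pr(sprinkler running | wet lawn, overnight rain) ≈ 0.2319

Weight on sprinkler running=true, given the evidence: 0.9·0.188 = 0.169200
The normalizing constant is 0.69·0.812 + 0.9·0.188 = 0.729480
Posterior = 0.169200 / 0.729480 ≈ 0.2319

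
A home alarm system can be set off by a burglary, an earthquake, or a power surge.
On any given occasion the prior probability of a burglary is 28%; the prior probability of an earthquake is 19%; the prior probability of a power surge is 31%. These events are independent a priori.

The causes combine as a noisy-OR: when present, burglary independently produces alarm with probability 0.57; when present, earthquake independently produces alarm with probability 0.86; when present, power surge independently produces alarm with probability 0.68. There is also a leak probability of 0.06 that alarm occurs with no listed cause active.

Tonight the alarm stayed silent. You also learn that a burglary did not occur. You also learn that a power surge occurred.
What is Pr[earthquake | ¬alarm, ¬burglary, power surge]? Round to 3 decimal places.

Pr[earthquake | ¬alarm, ¬burglary, power surge] ≈ 0.032

Under noisy-OR, P(alarm | causes) = 1 − (1−0.06)·∏(1−qᵢ) over the active causes.
Numerator (weight on configurations with earthquake): 0.042112·0.19 = 0.008001
Denominator P(¬alarm | ¬burglary, power surge): 0.3008·0.81 + 0.042112·0.19 = 0.251649
P(earthquake | ¬alarm, ¬burglary, power surge) = 0.008001/0.251649 ≈ 0.032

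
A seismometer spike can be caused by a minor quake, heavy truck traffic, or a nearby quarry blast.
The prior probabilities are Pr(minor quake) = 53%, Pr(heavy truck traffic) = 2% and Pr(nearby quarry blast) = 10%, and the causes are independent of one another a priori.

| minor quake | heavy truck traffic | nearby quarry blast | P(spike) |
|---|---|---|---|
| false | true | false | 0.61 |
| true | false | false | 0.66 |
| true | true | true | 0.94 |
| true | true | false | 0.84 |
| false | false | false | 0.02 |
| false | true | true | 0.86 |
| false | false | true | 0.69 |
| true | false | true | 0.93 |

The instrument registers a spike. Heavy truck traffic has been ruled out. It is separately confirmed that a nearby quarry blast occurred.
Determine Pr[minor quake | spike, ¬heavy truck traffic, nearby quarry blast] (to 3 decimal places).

Pr[minor quake | spike, ¬heavy truck traffic, nearby quarry blast] ≈ 0.603

Weight on minor quake=true, given the evidence: 0.93×0.53 = 0.492900
The normalizing constant is 0.69×0.47 + 0.93×0.53 = 0.817200
Posterior = 0.492900 / 0.817200 ≈ 0.603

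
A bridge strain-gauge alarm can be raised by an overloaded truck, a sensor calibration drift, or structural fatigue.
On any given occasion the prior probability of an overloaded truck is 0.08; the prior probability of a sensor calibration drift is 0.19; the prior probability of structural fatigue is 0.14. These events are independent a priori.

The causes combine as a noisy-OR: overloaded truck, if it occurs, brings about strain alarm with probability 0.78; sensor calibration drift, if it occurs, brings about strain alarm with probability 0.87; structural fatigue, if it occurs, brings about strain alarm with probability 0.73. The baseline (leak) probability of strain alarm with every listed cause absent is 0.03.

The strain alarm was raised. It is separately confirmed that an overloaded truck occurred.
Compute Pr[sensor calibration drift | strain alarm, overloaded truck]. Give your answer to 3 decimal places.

Pr[sensor calibration drift | strain alarm, overloaded truck] ≈ 0.221

Under noisy-OR, P(strain alarm | causes) = 1 − (1−0.03)·∏(1−qᵢ) over the active causes.
P(strain alarm | overloaded truck) = 0.7866*0.81*0.86 + 0.942382*0.81*0.14 + 0.972258*0.19*0.86 + 0.99251*0.19*0.14 = 0.547946 + 0.106866 + 0.158867 + 0.026401 = 0.840080
Restricting to configurations with sensor calibration drift present: 0.158867 + 0.026401 = 0.185268.
So P(sensor calibration drift | strain alarm, overloaded truck) = 0.185268/0.840080 ≈ 0.221.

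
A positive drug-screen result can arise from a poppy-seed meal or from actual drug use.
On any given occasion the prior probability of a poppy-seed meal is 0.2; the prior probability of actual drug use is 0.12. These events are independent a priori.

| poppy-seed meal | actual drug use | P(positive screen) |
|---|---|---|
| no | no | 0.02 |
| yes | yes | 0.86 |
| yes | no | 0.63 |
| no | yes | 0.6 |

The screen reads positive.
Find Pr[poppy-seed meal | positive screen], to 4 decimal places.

Pr[poppy-seed meal | positive screen] ≈ 0.6472

P(positive screen) = 0.02×0.8×0.88 + 0.6×0.8×0.12 + 0.63×0.2×0.88 + 0.86×0.2×0.12 = 0.014080 + 0.057600 + 0.110880 + 0.020640 = 0.203200
Restricting to configurations with poppy-seed meal present: 0.110880 + 0.020640 = 0.131520.
Hence the posterior is 0.131520/0.203200 ≈ 0.6472.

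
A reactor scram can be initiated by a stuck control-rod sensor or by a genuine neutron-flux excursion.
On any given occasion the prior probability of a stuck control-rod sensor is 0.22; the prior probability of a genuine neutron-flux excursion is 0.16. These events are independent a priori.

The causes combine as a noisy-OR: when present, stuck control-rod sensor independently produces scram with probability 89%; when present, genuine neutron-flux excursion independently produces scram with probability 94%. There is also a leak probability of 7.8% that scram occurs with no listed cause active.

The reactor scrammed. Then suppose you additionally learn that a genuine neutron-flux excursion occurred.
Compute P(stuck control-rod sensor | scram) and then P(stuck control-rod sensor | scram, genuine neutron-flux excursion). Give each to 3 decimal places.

P(stuck control-rod sensor | scram) ≈ 0.543; P(stuck control-rod sensor | scram, genuine neutron-flux excursion) ≈ 0.229

Under noisy-OR, P(scram | causes) = 1 − (1−0.078)·∏(1−qᵢ) over the active causes.
P(scram) = 0.078×0.78×0.84 + 0.94468×0.78×0.16 + 0.89858×0.22×0.84 + 0.993915×0.22×0.16 = 0.051106 + 0.117896 + 0.166058 + 0.034986 = 0.370046
The stuck control-rod sensor-present share is 0.166058 + 0.034986 = 0.201044.
P(stuck control-rod sensor | scram) = 0.201044 / 0.370046 ≈ 0.543

With the extra evidence:
For the numerator, keep only stuck control-rod sensor=true terms: 0.993915·0.22 = 0.218661
Normalizer over all consistent configurations: 0.94468·0.78 + 0.993915·0.22 = 0.955511
P(stuck control-rod sensor | scram, genuine neutron-flux excursion) = 0.218661/0.955511 ≈ 0.229
The drop from 0.543 to 0.229 is the explaining-away (discounting) effect.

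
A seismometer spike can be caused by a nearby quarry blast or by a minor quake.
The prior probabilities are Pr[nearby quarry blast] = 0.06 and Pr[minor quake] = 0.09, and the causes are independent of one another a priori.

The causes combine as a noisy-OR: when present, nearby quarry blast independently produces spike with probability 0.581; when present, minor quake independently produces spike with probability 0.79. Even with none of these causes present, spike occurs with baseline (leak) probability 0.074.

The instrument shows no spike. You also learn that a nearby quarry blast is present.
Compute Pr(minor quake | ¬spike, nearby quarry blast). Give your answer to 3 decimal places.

Pr(minor quake | ¬spike, nearby quarry blast) ≈ 0.020

Under noisy-OR, P(spike | causes) = 1 − (1−0.074)·∏(1−qᵢ) over the active causes.
Sum P(¬spike|·) weighted by the priors over both values of minor quake:
  P(¬spike | nearby quarry blast) = 0.387994·0.91 + 0.081479·0.09
        = 0.353075 + 0.007333 = 0.360408
Configurations with minor quake contribute 0.007333, so
  P(minor quake | ¬spike, nearby quarry blast) = 0.007333 / 0.360408 ≈ 0.020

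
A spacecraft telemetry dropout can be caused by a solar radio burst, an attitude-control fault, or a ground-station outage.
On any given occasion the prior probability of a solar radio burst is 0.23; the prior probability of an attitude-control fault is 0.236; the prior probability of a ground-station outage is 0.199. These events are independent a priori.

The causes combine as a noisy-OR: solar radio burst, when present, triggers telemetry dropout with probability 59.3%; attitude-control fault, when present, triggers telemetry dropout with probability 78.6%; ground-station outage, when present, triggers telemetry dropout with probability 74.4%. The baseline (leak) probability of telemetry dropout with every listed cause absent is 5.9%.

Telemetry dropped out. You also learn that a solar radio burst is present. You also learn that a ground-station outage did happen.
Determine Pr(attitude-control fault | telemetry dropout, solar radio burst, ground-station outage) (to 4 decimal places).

Under noisy-OR, P(telemetry dropout | causes) = 1 − (1−0.059)·∏(1−qᵢ) over the active causes.
Enumerate both values of attitude-control fault and weight by the priors:
  P(telemetry dropout | solar radio burst, ground-station outage) = 0.901955×0.764 + 0.979018×0.236
        = 0.689094 + 0.231048 = 0.920142
The terms with attitude-control fault present sum to 0.231048, so
  P(attitude-control fault | telemetry dropout, solar radio burst, ground-station outage) = 0.231048 / 0.920142 ≈ 0.2511

Pr(attitude-control fault | telemetry dropout, solar radio burst, ground-station outage) ≈ 0.2511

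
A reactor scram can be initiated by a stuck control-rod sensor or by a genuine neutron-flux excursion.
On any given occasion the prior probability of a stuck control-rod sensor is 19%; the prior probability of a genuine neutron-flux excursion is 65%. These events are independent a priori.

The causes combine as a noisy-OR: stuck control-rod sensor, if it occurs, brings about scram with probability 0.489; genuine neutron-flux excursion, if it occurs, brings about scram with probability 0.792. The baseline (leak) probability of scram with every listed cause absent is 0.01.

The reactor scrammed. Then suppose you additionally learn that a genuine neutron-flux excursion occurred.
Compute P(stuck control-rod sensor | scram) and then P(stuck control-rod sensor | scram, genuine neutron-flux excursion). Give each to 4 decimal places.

Under noisy-OR, P(scram | causes) = 1 − (1−0.01)·∏(1−qᵢ) over the active causes.
Enumerate the 4 (stuck control-rod sensor, genuine neutron-flux excursion) configurations and weight by the priors:
  P(scram) = 0.01×0.81×0.35 + 0.79408×0.81×0.65 + 0.49411×0.19×0.35 + 0.894775×0.19×0.65
        = 0.002835 + 0.418083 + 0.032858 + 0.110505 = 0.564281
Keeping only the stuck control-rod sensor-present terms gives 0.143363, so
  P(stuck control-rod sensor | scram) = 0.143363 / 0.564281 ≈ 0.2541

Now also conditioning on genuine neutron-flux excursion=true:
By total probability over both values of stuck control-rod sensor:
  P(scram | genuine neutron-flux excursion) = 0.79408*0.81 + 0.894775*0.19
        = 0.643205 + 0.170007 = 0.813212
Keeping only the stuck control-rod sensor-present terms gives 0.170007, so
  P(stuck control-rod sensor | scram, genuine neutron-flux excursion) = 0.170007 / 0.813212 ≈ 0.2091

P(stuck control-rod sensor | scram) ≈ 0.2541; P(stuck control-rod sensor | scram, genuine neutron-flux excursion) ≈ 0.2091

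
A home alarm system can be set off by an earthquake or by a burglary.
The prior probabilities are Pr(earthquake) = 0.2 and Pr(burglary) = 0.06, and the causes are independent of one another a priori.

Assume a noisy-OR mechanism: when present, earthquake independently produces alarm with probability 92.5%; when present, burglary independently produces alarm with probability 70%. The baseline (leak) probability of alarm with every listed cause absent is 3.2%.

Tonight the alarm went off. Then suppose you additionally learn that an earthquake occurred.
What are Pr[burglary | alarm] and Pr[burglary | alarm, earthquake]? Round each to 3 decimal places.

Pr[burglary | alarm] ≈ 0.188; Pr[burglary | alarm, earthquake] ≈ 0.063

Under noisy-OR, P(alarm | causes) = 1 − (1−0.032)·∏(1−qᵢ) over the active causes.
Sum P(alarm|·) weighted by the priors over the 4 (earthquake, burglary) configurations:
  P(alarm) = 0.032*0.8*0.94 + 0.7096*0.8*0.06 + 0.9274*0.2*0.94 + 0.97822*0.2*0.06
        = 0.024064 + 0.034061 + 0.174351 + 0.011739 = 0.244215
The terms with burglary present sum to 0.045800, so
  P(burglary | alarm) = 0.045800 / 0.244215 ≈ 0.188

Now condition on the additional information:
Sum P(alarm|·) weighted by the priors over both values of burglary:
  P(alarm | earthquake) = 0.9274×0.94 + 0.97822×0.06
        = 0.871756 + 0.058693 = 0.930449
Configurations with burglary contribute 0.058693, so
  P(burglary | alarm, earthquake) = 0.058693 / 0.930449 ≈ 0.063
— earthquake explains away the evidence for burglary.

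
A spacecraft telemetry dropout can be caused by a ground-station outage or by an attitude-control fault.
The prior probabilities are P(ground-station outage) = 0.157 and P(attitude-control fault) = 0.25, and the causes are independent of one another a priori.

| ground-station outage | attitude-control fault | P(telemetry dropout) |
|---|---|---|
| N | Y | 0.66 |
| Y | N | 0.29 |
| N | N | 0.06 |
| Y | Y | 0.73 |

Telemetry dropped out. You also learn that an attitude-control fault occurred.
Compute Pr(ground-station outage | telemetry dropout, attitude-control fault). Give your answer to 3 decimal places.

Pr(ground-station outage | telemetry dropout, attitude-control fault) ≈ 0.171

Enumerate both values of ground-station outage and weight by the priors:
  P(telemetry dropout | attitude-control fault) = 0.66×0.843 + 0.73×0.157
        = 0.556380 + 0.114610 = 0.670990
Configurations with ground-station outage contribute 0.114610, so
  P(ground-station outage | telemetry dropout, attitude-control fault) = 0.114610 / 0.670990 ≈ 0.171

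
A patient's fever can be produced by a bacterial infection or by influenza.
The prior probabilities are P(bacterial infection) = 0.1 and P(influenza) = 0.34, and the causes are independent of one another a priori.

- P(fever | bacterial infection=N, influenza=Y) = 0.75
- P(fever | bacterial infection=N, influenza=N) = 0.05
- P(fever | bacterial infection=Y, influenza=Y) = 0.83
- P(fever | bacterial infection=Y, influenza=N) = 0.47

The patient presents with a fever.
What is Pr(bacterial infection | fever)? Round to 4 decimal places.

Pr(bacterial infection | fever) ≈ 0.1860

Numerator (weight on configurations with bacterial infection): 0.031020 + 0.028220 = 0.059240
Denominator P(fever): 0.05*0.9*0.66 + 0.75*0.9*0.34 + 0.47*0.1*0.66 + 0.83*0.1*0.34 = 0.318440
P(bacterial infection | fever) = 0.059240/0.318440 ≈ 0.1860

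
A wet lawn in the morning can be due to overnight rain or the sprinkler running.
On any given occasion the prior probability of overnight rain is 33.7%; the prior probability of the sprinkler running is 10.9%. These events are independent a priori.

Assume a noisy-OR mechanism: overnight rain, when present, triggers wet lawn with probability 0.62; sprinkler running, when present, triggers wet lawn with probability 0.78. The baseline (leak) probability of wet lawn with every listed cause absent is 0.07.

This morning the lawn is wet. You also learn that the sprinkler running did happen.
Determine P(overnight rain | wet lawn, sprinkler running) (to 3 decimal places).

Under noisy-OR, P(wet lawn | causes) = 1 − (1−0.07)·∏(1−qᵢ) over the active causes.
Sum P(wet lawn|·) weighted by the priors over both values of overnight rain:
  P(wet lawn | sprinkler running) = 0.7954·0.663 + 0.922252·0.337
        = 0.527350 + 0.310799 = 0.838149
The terms with overnight rain present sum to 0.310799, so
  P(overnight rain | wet lawn, sprinkler running) = 0.310799 / 0.838149 ≈ 0.371

P(overnight rain | wet lawn, sprinkler running) ≈ 0.371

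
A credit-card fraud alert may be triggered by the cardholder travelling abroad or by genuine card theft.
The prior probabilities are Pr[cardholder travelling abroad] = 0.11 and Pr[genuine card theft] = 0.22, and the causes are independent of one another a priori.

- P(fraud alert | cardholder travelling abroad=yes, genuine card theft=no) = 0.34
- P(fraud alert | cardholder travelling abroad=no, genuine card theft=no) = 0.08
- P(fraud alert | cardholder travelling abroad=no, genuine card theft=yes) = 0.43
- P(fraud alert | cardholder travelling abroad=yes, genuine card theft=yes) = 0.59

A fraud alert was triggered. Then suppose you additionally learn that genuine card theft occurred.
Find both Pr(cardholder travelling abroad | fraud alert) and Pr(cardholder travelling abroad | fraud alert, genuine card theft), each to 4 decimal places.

Pr(cardholder travelling abroad | fraud alert) ≈ 0.2372; Pr(cardholder travelling abroad | fraud alert, genuine card theft) ≈ 0.1450

For the numerator, keep only cardholder travelling abroad=true terms: 0.029172 + 0.014278 = 0.043450
The normalizing constant is 0.08·0.89·0.78 + 0.43·0.89·0.22 + 0.34·0.11·0.78 + 0.59·0.11·0.22 = 0.183180
Posterior = 0.043450 / 0.183180 ≈ 0.2372

Now condition on the additional information:
P(fraud alert | genuine card theft) = 0.43·0.89 + 0.59·0.11 = 0.382700 + 0.064900 = 0.447600
Of this, 0.064900 comes from 0.59·0.11 (the cardholder travelling abroad=true cases).
So P(cardholder travelling abroad | fraud alert, genuine card theft) = 0.064900/0.447600 ≈ 0.1450.
Conditioning on genuine card theft lowers the posterior on cardholder travelling abroad: the classic explaining-away effect in a common-effect structure.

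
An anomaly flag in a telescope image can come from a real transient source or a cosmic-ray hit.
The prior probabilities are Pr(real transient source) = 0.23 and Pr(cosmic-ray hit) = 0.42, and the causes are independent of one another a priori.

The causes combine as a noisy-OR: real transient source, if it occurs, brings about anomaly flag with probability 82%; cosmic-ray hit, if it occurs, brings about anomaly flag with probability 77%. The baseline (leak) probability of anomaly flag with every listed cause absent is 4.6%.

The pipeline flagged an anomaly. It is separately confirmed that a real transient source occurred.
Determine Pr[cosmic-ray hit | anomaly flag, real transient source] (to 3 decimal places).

Pr[cosmic-ray hit | anomaly flag, real transient source] ≈ 0.456

Under noisy-OR, P(anomaly flag | causes) = 1 − (1−0.046)·∏(1−qᵢ) over the active causes.
P(anomaly flag | real transient source) = 0.82828·0.58 + 0.960504·0.42 = 0.480402 + 0.403412 = 0.883814
Restricting to configurations with cosmic-ray hit present: 0.960504·0.42 = 0.403412.
Hence the posterior is 0.403412/0.883814 ≈ 0.456.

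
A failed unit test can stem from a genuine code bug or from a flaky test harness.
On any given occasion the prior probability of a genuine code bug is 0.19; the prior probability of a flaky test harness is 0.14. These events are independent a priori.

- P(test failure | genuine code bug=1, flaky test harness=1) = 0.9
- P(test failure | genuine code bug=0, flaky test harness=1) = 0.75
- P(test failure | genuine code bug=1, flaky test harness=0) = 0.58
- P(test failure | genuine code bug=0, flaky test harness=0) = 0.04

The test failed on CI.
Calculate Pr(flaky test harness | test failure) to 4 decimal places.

Pr(flaky test harness | test failure) ≈ 0.4705

P(test failure) = 0.04*0.81*0.86 + 0.75*0.81*0.14 + 0.58*0.19*0.86 + 0.9*0.19*0.14 = 0.027864 + 0.085050 + 0.094772 + 0.023940 = 0.231626
Of this, 0.108990 comes from 0.085050 + 0.023940 (the flaky test harness=true cases).
P(flaky test harness | test failure) = 0.108990 / 0.231626 ≈ 0.4705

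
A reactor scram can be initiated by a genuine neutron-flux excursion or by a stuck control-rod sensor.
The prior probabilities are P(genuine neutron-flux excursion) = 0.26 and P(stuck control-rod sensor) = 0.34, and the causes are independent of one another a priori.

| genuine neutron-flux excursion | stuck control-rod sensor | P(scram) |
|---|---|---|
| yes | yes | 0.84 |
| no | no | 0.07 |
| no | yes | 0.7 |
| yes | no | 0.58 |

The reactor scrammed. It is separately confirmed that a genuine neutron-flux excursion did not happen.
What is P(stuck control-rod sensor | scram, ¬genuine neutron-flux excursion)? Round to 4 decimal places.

P(stuck control-rod sensor | scram, ¬genuine neutron-flux excursion) ≈ 0.8374

Numerator (weight on configurations with stuck control-rod sensor): 0.7×0.34 = 0.238000
Denominator P(scram | ¬genuine neutron-flux excursion): 0.07×0.66 + 0.7×0.34 = 0.284200
Posterior = 0.238000 / 0.284200 ≈ 0.8374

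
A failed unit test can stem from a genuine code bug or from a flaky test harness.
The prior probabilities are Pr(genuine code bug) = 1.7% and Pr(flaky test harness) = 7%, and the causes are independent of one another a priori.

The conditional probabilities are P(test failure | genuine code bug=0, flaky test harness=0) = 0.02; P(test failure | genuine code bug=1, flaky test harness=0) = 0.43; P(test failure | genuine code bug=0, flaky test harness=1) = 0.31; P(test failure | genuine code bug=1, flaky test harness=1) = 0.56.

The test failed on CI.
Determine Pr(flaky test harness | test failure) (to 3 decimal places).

P(test failure) = 0.02·0.983·0.93 + 0.31·0.983·0.07 + 0.43·0.017·0.93 + 0.56·0.017·0.07 = 0.018284 + 0.021331 + 0.006798 + 0.000666 = 0.047079
Restricting to configurations with flaky test harness present: 0.021331 + 0.000666 = 0.021997.
Hence the posterior is 0.021997/0.047079 ≈ 0.467.

Pr(flaky test harness | test failure) ≈ 0.467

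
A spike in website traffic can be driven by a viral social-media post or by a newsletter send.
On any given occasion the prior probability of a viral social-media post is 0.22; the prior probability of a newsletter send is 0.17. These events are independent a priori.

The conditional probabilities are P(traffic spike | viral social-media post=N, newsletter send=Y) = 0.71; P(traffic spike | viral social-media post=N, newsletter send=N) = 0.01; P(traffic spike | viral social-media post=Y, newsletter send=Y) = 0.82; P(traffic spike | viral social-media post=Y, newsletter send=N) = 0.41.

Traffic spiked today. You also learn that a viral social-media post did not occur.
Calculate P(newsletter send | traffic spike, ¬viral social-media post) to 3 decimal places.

P(traffic spike | ¬viral social-media post) = 0.01·0.83 + 0.71·0.17 = 0.008300 + 0.120700 = 0.129000
Restricting to configurations with newsletter send present: 0.71·0.17 = 0.120700.
So P(newsletter send | traffic spike, ¬viral social-media post) = 0.120700/0.129000 ≈ 0.936.

P(newsletter send | traffic spike, ¬viral social-media post) ≈ 0.936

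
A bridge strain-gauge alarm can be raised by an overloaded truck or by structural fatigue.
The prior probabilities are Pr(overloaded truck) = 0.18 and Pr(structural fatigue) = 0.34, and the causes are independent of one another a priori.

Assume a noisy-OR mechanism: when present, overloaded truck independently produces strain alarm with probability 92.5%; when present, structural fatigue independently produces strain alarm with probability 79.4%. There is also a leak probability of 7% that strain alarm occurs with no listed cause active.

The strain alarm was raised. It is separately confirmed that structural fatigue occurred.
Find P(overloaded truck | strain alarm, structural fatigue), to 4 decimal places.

Under noisy-OR, P(strain alarm | causes) = 1 − (1−0.07)·∏(1−qᵢ) over the active causes.
By total probability over both values of overloaded truck:
  P(strain alarm | structural fatigue) = 0.80842·0.82 + 0.985631·0.18
        = 0.662904 + 0.177414 = 0.840318
The terms with overloaded truck present sum to 0.177414, so
  P(overloaded truck | strain alarm, structural fatigue) = 0.177414 / 0.840318 ≈ 0.2111

P(overloaded truck | strain alarm, structural fatigue) ≈ 0.2111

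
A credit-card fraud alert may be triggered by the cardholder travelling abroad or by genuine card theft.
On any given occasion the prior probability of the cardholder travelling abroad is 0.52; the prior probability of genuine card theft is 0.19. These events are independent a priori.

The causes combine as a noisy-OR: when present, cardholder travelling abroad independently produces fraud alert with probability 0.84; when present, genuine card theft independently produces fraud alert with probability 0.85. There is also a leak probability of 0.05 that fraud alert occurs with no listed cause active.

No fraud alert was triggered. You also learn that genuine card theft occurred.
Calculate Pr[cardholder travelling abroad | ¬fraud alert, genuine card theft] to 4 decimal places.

Pr[cardholder travelling abroad | ¬fraud alert, genuine card theft] ≈ 0.1477

Under noisy-OR, P(fraud alert | causes) = 1 − (1−0.05)·∏(1−qᵢ) over the active causes.
P(¬fraud alert | genuine card theft) = 0.1425·0.48 + 0.0228·0.52 = 0.068400 + 0.011856 = 0.080256
The cardholder travelling abroad-present share is 0.0228·0.52 = 0.011856.
P(cardholder travelling abroad | ¬fraud alert, genuine card theft) = 0.011856 / 0.080256 ≈ 0.1477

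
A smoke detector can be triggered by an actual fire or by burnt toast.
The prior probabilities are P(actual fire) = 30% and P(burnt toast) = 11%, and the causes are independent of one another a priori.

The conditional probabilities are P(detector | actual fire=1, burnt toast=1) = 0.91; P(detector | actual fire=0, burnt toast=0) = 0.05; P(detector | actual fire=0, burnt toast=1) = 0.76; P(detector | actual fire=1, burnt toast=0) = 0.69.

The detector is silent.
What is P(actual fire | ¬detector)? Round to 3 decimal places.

By total probability over the 4 (actual fire, burnt toast) configurations:
  P(¬detector) = 0.95*0.7*0.89 + 0.24*0.7*0.11 + 0.31*0.3*0.89 + 0.09*0.3*0.11
        = 0.591850 + 0.018480 + 0.082770 + 0.002970 = 0.696070
Keeping only the actual fire-present terms gives 0.085740, so
  P(actual fire | ¬detector) = 0.085740 / 0.696070 ≈ 0.123

P(actual fire | ¬detector) ≈ 0.123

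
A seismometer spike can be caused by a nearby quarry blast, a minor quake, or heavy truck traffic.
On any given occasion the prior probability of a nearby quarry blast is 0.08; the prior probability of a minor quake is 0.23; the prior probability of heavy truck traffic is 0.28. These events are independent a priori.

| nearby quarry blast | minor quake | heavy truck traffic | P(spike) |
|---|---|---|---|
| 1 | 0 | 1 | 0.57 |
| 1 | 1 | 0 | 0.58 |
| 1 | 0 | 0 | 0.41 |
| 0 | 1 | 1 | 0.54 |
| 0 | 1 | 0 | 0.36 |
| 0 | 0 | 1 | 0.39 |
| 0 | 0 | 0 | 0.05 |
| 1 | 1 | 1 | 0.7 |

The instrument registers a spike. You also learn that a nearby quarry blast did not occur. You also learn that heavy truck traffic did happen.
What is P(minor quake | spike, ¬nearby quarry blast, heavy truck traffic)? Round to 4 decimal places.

P(minor quake | spike, ¬nearby quarry blast, heavy truck traffic) ≈ 0.2926

P(spike | ¬nearby quarry blast, heavy truck traffic) = 0.39*0.77 + 0.54*0.23 = 0.300300 + 0.124200 = 0.424500
The minor quake-present share is 0.54*0.23 = 0.124200.
Hence the posterior is 0.124200/0.424500 ≈ 0.2926.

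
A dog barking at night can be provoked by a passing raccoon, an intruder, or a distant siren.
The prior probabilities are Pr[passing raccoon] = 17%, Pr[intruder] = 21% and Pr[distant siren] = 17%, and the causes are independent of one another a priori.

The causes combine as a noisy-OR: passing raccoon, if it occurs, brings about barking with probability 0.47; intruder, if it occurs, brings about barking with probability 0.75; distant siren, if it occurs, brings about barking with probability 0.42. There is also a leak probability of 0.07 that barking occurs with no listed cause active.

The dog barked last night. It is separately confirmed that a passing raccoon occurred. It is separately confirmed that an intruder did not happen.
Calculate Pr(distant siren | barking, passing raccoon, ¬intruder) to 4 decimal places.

Pr(distant siren | barking, passing raccoon, ¬intruder) ≈ 0.2239

Under noisy-OR, P(barking | causes) = 1 − (1−0.07)·∏(1−qᵢ) over the active causes.
Enumerate both values of distant siren and weight by the priors:
  P(barking | passing raccoon, ¬intruder) = 0.5071·0.83 + 0.714118·0.17
        = 0.420893 + 0.121400 = 0.542293
The terms with distant siren present sum to 0.121400, so
  P(distant siren | barking, passing raccoon, ¬intruder) = 0.121400 / 0.542293 ≈ 0.2239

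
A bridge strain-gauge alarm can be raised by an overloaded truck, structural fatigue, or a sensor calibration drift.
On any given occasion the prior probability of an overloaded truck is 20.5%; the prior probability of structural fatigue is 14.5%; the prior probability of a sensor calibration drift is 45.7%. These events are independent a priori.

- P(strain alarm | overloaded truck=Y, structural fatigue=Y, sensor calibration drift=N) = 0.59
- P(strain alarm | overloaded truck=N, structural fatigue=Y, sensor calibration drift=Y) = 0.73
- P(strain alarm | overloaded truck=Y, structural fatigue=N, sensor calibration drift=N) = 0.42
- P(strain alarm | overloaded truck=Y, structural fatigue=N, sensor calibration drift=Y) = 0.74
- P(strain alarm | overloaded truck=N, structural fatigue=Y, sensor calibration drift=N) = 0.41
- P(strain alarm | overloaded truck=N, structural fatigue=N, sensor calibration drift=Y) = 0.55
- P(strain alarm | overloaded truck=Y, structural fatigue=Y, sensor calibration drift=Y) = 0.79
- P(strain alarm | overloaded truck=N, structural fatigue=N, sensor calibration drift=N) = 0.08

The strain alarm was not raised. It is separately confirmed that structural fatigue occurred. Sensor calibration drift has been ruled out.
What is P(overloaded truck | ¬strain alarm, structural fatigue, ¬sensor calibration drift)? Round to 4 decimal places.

P(overloaded truck | ¬strain alarm, structural fatigue, ¬sensor calibration drift) ≈ 0.1520

Enumerate both values of overloaded truck and weight by the priors:
  P(¬strain alarm | structural fatigue, ¬sensor calibration drift) = 0.59·0.795 + 0.41·0.205
        = 0.469050 + 0.084050 = 0.553100
The terms with overloaded truck present sum to 0.084050, so
  P(overloaded truck | ¬strain alarm, structural fatigue, ¬sensor calibration drift) = 0.084050 / 0.553100 ≈ 0.1520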